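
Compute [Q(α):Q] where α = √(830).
[Q(α):Q] = 2

[Q(α):Q] equals the degree of the minimal polynomial of α. Here α^2 = 830 and x^2 - 830 is irreducible (d = 830 is squarefree, ≠ 1, hence not a square), so deg(m_α) = 2. Thus [Q(α):Q] = 2.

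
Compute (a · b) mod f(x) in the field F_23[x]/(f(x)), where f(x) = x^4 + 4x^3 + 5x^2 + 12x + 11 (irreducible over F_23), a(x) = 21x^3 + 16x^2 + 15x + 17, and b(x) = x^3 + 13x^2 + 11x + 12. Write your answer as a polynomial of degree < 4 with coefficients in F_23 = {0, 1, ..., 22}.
a · b ≡ 5x^3 + 12x^2 + 15x + 3 (mod f(x))

Multiply in F_23[x]: a(x)·b(x) = (21x^3 + 16x^2 + 15x + 17)·(x^3 + 13x^2 + 11x + 12) = 21x^6 + 13x^5 + 17x^4 + 19x^3 + 3x^2 + 22x + 20. This has degree ≥ 4, so divide by f(x) over F_23: 21x^6 + 13x^5 + 17x^4 + 19x^3 + 3x^2 + 22x + 20 = (21x^2 + 21x + 12)·(x^4 + 4x^3 + 5x^2 + 12x + 11) + (5x^3 + 12x^2 + 15x + 3). Hence a·b ≡ 5x^3 + 12x^2 + 15x + 3 (mod f). (F_23[x]/(f) is a field with 23^4 = 279841 elements since f is irreducible of degree 4.)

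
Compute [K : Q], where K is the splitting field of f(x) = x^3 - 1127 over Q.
[K : Q] = 6

The roots of x^3 - 1127 are ∛1127, ω∛1127, ω^2∛1127 where ω = e^(2πi/3) is a primitive cube root of unity, so K = Q(∛1127, ω). Now [Q(∛1127):Q] = 3 (since 1127 is not a perfect cube, x^3 - 1127 is irreducible) and [Q(ω):Q] = 2. Both 2 and 3 divide [K:Q], and [K:Q] ≤ 3·2 = 6, so [K:Q] = 6. (Equivalently: Q(∛1127) ⊂ R but ω ∉ R, so [K : Q(∛1127)] = 2.)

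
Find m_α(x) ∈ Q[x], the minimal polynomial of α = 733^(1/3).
m_α(x) = x^3 - 733

α satisfies α^3 = 733, so x^3 - 733 annihilates α. By the rational root test, a rational root p/q (in lowest terms) of x^3 - 733 would satisfy p^3 = 733 q^3, forcing q = 1 and p^3 = 733; but 733 is not a perfect cube, contradiction. A monic cubic over Q with no rational root is irreducible (any nontrivial factorization would include a linear factor). Hence x^3 - 733 is the minimal polynomial of α, and in particular [Q(α):Q] = 3.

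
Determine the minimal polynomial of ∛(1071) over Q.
m_α(x) = x^3 - 1071

α satisfies α^3 = 1071, so x^3 - 1071 annihilates α. By the rational root test, a rational root p/q (in lowest terms) of x^3 - 1071 would satisfy p^3 = 1071 q^3, forcing q = 1 and p^3 = 1071; but 1071 is not a perfect cube, contradiction. A monic cubic over Q with no rational root is irreducible (any nontrivial factorization would include a linear factor). Hence x^3 - 1071 is the minimal polynomial of α, and in particular [Q(α):Q] = 3.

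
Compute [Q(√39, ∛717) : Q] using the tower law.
[Q(√39, ∛717) : Q] = 6

Let L = Q(√39, ∛717). Since Q(√39) ⊂ L and [Q(√39):Q] = 2, the tower law gives 2 | [L:Q]. Likewise Q(∛717) ⊂ L with [Q(∛717):Q] = 3 (because 717 is not a perfect cube), so 3 | [L:Q]. As gcd(2,3) = 1, [L:Q] is divisible by 6. Conversely L is generated over Q by √39 and ∛717, so [L:Q] ≤ 2·3 = 6. Therefore [Q(√39, ∛717) : Q] = 6.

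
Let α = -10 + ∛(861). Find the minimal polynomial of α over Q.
m_α(x) = x^3 + 30x^2 + 300x + 139

Set β = α + 10 = ∛(861), so β^3 = 861. Then (α + 10)^3 - 861 = 0, i.e. α is a root of g(x) = (x + 10)^3 - 861 = x^3 + 30x^2 + 300x + 139. Since g(x) = h(x + 10) where h(x) = x^3 - 861, and h is irreducible over Q (because 861 is not a perfect cube, so h has no rational root, and a monic cubic with no rational root is irreducible), g is also irreducible (irreducibility is preserved under the substitution x → x + 10). Hence m_α(x) = x^3 + 30x^2 + 300x + 139.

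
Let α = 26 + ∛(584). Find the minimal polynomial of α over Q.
m_α(x) = x^3 - 78x^2 + 2028x - 18160

Set β = α - 26 = ∛(584), so β^3 = 584. Then (α - 26)^3 - 584 = 0, i.e. α is a root of g(x) = (x - 26)^3 - 584 = x^3 - 78x^2 + 2028x - 18160. Since g(x) = h(x - 26) where h(x) = x^3 - 584, and h is irreducible over Q (because 584 is not a perfect cube, so h has no rational root, and a monic cubic with no rational root is irreducible), g is also irreducible (irreducibility is preserved under the substitution x → x - 26). Hence m_α(x) = x^3 - 78x^2 + 2028x - 18160.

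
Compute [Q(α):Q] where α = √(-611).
[Q(α):Q] = 2

[Q(α):Q] equals the degree of the minimal polynomial of α. Here α^2 = -611 and x^2 + 611 is irreducible (d = -611 is squarefree, ≠ 1, hence not a square), so deg(m_α) = 2. Thus [Q(α):Q] = 2.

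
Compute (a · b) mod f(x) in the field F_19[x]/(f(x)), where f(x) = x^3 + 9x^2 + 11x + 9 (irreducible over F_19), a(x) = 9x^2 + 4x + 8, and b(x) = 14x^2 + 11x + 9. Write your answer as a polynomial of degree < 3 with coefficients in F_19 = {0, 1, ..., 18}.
a · b ≡ 5x^2 + 12x + 10 (mod f(x))

Multiply in F_19[x]: a(x)·b(x) = (9x^2 + 4x + 8)·(14x^2 + 11x + 9) = 12x^4 + 3x^3 + 9x^2 + 10x + 15. This has degree ≥ 3, so divide by f(x) over F_19: 12x^4 + 3x^3 + 9x^2 + 10x + 15 = (12x + 9)·(x^3 + 9x^2 + 11x + 9) + (5x^2 + 12x + 10). Hence a·b ≡ 5x^2 + 12x + 10 (mod f). (F_19[x]/(f) is a field with 19^3 = 6859 elements since f is irreducible of degree 3.)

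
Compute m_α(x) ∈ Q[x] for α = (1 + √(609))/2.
m_α(x) = x^2 - x - 152

From 2α - 1 = √(609), squaring gives (2α - 1)^2 = 609, i.e. 4α^2 - 4α + 1 = 609, so α^2 - α + (1 - 609)/4 = 0. Since 609 ≡ 1 (mod 4), (1 - 609)/4 = -152 ∈ Z. The polynomial x^2 - x - 152 has discriminant 1 - 4·(-152) = 609, which is not a perfect square in Q (d = 609 is squarefree and ≠ 1), so x^2 - x - 152 is irreducible over Q. It is the minimal polynomial of α.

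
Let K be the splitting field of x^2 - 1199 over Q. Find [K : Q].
[K : Q] = 2

f(x) = x^2 - 1199 factors as (x - √1199)(x + √1199). The splitting field is K = Q(√1199). Since 1199 is squarefree and > 1, it is not a perfect square, so x^2 - 1199 is irreducible over Q and [Q(√1199) : Q] = 2. Hence [K : Q] = 2.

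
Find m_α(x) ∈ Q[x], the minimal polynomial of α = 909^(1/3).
m_α(x) = x^3 - 909

α satisfies α^3 = 909, so x^3 - 909 annihilates α. By the rational root test, a rational root p/q (in lowest terms) of x^3 - 909 would satisfy p^3 = 909 q^3, forcing q = 1 and p^3 = 909; but 909 is not a perfect cube, contradiction. A monic cubic over Q with no rational root is irreducible (any nontrivial factorization would include a linear factor). Hence x^3 - 909 is the minimal polynomial of α, and in particular [Q(α):Q] = 3.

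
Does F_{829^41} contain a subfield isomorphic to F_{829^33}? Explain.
No: F_{829^33} is not a subfield of F_{829^41}

F_{p^m} embeds in F_{p^n} iff m | n. Here 33 ∤ 41 (since 41 = 1·33 + 8 with remainder 8 ≠ 0), so F_{829^33} is not a subfield of F_{829^41}. Equivalently: if it were, the tower law would give 33 = [F_{829^33}:F_829] dividing [F_{829^41}:F_829] = 41, contradiction.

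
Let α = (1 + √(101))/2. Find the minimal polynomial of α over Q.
m_α(x) = x^2 - x - 25

From 2α - 1 = √(101), squaring gives (2α - 1)^2 = 101, i.e. 4α^2 - 4α + 1 = 101, so α^2 - α + (1 - 101)/4 = 0. Since 101 ≡ 1 (mod 4), (1 - 101)/4 = -25 ∈ Z. The polynomial x^2 - x - 25 has discriminant 1 - 4·(-25) = 101, which is not a perfect square in Q (d = 101 is squarefree and ≠ 1), so x^2 - x - 25 is irreducible over Q. It is the minimal polynomial of α.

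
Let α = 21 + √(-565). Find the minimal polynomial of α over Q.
m_α(x) = x^2 - 42x + 1006

From α - 21 = √(-565), squaring gives (α - 21)^2 = -565, i.e. α^2 - 42α + 441 = -565, so α^2 - 42α + 1006 = 0. The discriminant of x^2 - 42x + 1006 is (-42)^2 - 4·(1006) = 1764 - 4024 = -2260, and 4·(-565) is not a perfect square in Q since -565 is squarefree and ≠ 1. Hence x^2 - 42x + 1006 is irreducible over Q and is the minimal polynomial of α.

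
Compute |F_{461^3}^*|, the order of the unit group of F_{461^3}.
|F_{461^3}^*| = 97972180

F_{461^3} has 461^3 = 97972181 elements; its multiplicative group consists of all nonzero elements, so |F_{461^3}^*| = 97972181 - 1 = 97972180. (It is cyclic since any finite subgroup of the multiplicative group of a field is cyclic.)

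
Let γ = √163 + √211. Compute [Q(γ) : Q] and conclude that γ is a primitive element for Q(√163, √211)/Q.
[Q(γ) : Q] = 4 (equivalently, Q(γ) = Q(√163, √211))

Obviously Q(γ) ⊆ Q(√163, √211), and [Q(√163, √211):Q] = 4 (since 163, 211 are distinct squarefree integers > 1 with 34393 not a perfect square). To show equality we compute the minimal polynomial of γ. From γ = √163 + √211: γ^2 = 163 + 2√(34393) + 211 = 374 + 2√(34393), so γ^2 - 374 = 2√(34393); squaring, (γ^2 - 374)^2 = 4·34393, i.e. γ^4 - 748γ^2 + 139876 - 137572 = 0, i.e. γ^4 - 748γ^2 + 2304 = 0. So γ is a root of x^4 - 748x^2 + 2304. This polynomial is irreducible over Q: it has no rational root (each ±√163 ± √211 is irrational), and any factorization into two quadratics over Q would force √(34393) ∈ Q (pairing opposite roots) or √163, √211 ∈ Q (other pairings), all impossible. Hence [Q(γ):Q] = 4 = [Q(√163, √211):Q], so Q(γ) = Q(√163, √211).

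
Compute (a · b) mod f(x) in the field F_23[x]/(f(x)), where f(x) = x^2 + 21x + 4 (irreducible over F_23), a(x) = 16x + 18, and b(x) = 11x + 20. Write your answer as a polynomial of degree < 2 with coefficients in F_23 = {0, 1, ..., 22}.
a · b ≡ 19x + 1 (mod f(x))

Multiply in F_23[x]: a(x)·b(x) = (16x + 18)·(11x + 20) = 15x^2 + 12x + 15. This has degree ≥ 2, so divide by f(x) over F_23: 15x^2 + 12x + 15 = (15)·(x^2 + 21x + 4) + (19x + 1). Hence a·b ≡ 19x + 1 (mod f). (F_23[x]/(f) is a field with 23^2 = 529 elements since f is irreducible of degree 2.)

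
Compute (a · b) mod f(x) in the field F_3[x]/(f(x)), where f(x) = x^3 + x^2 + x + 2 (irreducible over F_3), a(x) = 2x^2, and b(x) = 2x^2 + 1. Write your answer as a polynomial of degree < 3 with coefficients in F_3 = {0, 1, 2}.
a · b ≡ 2x^2 + 2x + 2 (mod f(x))

Multiply in F_3[x]: a(x)·b(x) = (2x^2)·(2x^2 + 1) = x^4 + 2x^2. This has degree ≥ 3, so divide by f(x) over F_3: x^4 + 2x^2 = (x + 2)·(x^3 + x^2 + x + 2) + (2x^2 + 2x + 2). Hence a·b ≡ 2x^2 + 2x + 2 (mod f). (F_3[x]/(f) is a field with 3^3 = 27 elements since f is irreducible of degree 3.)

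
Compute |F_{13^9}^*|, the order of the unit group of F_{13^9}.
|F_{13^9}^*| = 10604499372

F_{13^9} has 13^9 = 10604499373 elements; its multiplicative group consists of all nonzero elements, so |F_{13^9}^*| = 10604499373 - 1 = 10604499372. (It is cyclic since any finite subgroup of the multiplicative group of a field is cyclic.)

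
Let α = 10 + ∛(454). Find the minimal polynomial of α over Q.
m_α(x) = x^3 - 30x^2 + 300x - 1454

Set β = α - 10 = ∛(454), so β^3 = 454. Then (α - 10)^3 - 454 = 0, i.e. α is a root of g(x) = (x - 10)^3 - 454 = x^3 - 30x^2 + 300x - 1454. Since g(x) = h(x - 10) where h(x) = x^3 - 454, and h is irreducible over Q (because 454 is not a perfect cube, so h has no rational root, and a monic cubic with no rational root is irreducible), g is also irreducible (irreducibility is preserved under the substitution x → x - 10). Hence m_α(x) = x^3 - 30x^2 + 300x - 1454.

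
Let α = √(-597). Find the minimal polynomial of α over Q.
m_α(x) = x^2 + 597

α satisfies α^2 + 597 = 0, so x^2 + 597 annihilates α. Since d = -597 is squarefree and ≠ 1, it is not a perfect square in Q, so x^2 + 597 has no rational root and is therefore irreducible over Q (a degree-2 polynomial over a field is irreducible iff it has no root). Hence m_α(x) = x^2 + 597.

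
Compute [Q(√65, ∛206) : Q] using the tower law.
[Q(√65, ∛206) : Q] = 6

Let L = Q(√65, ∛206). Since Q(√65) ⊂ L and [Q(√65):Q] = 2, the tower law gives 2 | [L:Q]. Likewise Q(∛206) ⊂ L with [Q(∛206):Q] = 3 (because 206 is not a perfect cube), so 3 | [L:Q]. As gcd(2,3) = 1, [L:Q] is divisible by 6. Conversely L is generated over Q by √65 and ∛206, so [L:Q] ≤ 2·3 = 6. Therefore [Q(√65, ∛206) : Q] = 6.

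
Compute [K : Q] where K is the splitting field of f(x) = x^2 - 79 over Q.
[K : Q] = 2

f(x) = x^2 - 79 factors as (x - √79)(x + √79). The splitting field is K = Q(√79). Since 79 is squarefree and > 1, it is not a perfect square, so x^2 - 79 is irreducible over Q and [Q(√79) : Q] = 2. Hence [K : Q] = 2.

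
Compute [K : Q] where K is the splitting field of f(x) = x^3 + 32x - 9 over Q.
[K : Q] = 6

By the rational root test, any rational root of the monic integer polynomial f(x) = x^3 + 32x - 9 must be an integer dividing the constant term -9, i.e. one of ±{1, 3, 9}. Evaluating: f(1) = 24, f(-1) = -42, f(3) = 114, f(-3) = -132, f(9) = 1008, f(-9) = -1026; none is 0, so f has no rational root and is therefore irreducible over Q (a cubic with no linear factor over a field is irreducible). For an irreducible cubic, the Galois group is A_3 or S_3 according as the discriminant disc(f) = -4a^3 - 27b^2 = -4·(32)^3 - 27·(-9)^2 = -133259 is or is not a square in Q. Here disc(f) = -133259 is not a perfect square in Q, so the Galois group of f over Q is not contained in A_3 and must be all of S_3. The splitting field has degree |S_3| = 6 over Q, so [K : Q] = 6.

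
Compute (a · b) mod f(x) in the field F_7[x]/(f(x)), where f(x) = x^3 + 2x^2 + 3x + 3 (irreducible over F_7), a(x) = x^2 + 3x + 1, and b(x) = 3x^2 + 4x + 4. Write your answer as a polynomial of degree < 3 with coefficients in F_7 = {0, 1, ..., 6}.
a · b ≡ 3x^2 + 4 (mod f(x))

Multiply in F_7[x]: a(x)·b(x) = (x^2 + 3x + 1)·(3x^2 + 4x + 4) = 3x^4 + 6x^3 + 5x^2 + 2x + 4. This has degree ≥ 3, so divide by f(x) over F_7: 3x^4 + 6x^3 + 5x^2 + 2x + 4 = (3x)·(x^3 + 2x^2 + 3x + 3) + (3x^2 + 4). Hence a·b ≡ 3x^2 + 4 (mod f). (F_7[x]/(f) is a field with 7^3 = 343 elements since f is irreducible of degree 3.)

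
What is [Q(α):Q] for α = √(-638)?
[Q(α):Q] = 2

[Q(α):Q] equals the degree of the minimal polynomial of α. Here α^2 = -638 and x^2 + 638 is irreducible (d = -638 is squarefree, ≠ 1, hence not a square), so deg(m_α) = 2. Thus [Q(α):Q] = 2.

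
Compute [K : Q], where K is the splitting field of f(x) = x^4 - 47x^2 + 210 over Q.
[K : Q] = 4

Solving the quadratic in x^2: x^2 = (47 ± √(47^2 - 4·210))/2 = (47 ± √1369)/2 = (47 ± 37)/2, giving x^2 = 42 or x^2 = 5. So f(x) = (x^2 - 42)(x^2 - 5) and the roots of f are ±√42, ±√5. Hence the splitting field is K = Q(√42, √5). Since 42 and 5 are distinct squarefree integers > 1, their product 210 is not a perfect square, so √5 ∉ Q(√42). By the tower law [K:Q] = [Q(√42,√5):Q(√42)] · [Q(√42):Q] = 2 · 2 = 4.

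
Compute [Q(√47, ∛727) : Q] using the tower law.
[Q(√47, ∛727) : Q] = 6

Let L = Q(√47, ∛727). Since Q(√47) ⊂ L and [Q(√47):Q] = 2, the tower law gives 2 | [L:Q]. Likewise Q(∛727) ⊂ L with [Q(∛727):Q] = 3 (because 727 is not a perfect cube), so 3 | [L:Q]. As gcd(2,3) = 1, [L:Q] is divisible by 6. Conversely L is generated over Q by √47 and ∛727, so [L:Q] ≤ 2·3 = 6. Therefore [Q(√47, ∛727) : Q] = 6.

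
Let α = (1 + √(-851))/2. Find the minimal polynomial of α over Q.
m_α(x) = x^2 - x + 213

From 2α - 1 = √(-851), squaring gives (2α - 1)^2 = -851, i.e. 4α^2 - 4α + 1 = -851, so α^2 - α + (1 + 851)/4 = 0. Since -851 ≡ 1 (mod 4), (1 + 851)/4 = 213 ∈ Z. The polynomial x^2 - x + 213 has discriminant 1 - 4·(213) = -851, which is not a perfect square in Q (d = -851 is squarefree and ≠ 1), so x^2 - x + 213 is irreducible over Q. It is the minimal polynomial of α.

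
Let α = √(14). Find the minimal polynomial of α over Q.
m_α(x) = x^2 - 14

α satisfies α^2 - 14 = 0, so x^2 - 14 annihilates α. Since d = 14 is squarefree and ≠ 1, it is not a perfect square in Q, so x^2 - 14 has no rational root and is therefore irreducible over Q (a degree-2 polynomial over a field is irreducible iff it has no root). Hence m_α(x) = x^2 - 14.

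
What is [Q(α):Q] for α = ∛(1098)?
[Q(α):Q] = 3

The minimal polynomial of α is x^3 - 1098, irreducible over Q since 1098 is not a perfect cube (so x^3 - 1098 has no rational root). Hence [Q(α):Q] = deg(m_α) = 3.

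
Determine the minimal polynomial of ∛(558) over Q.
m_α(x) = x^3 - 558

α satisfies α^3 = 558, so x^3 - 558 annihilates α. By the rational root test, a rational root p/q (in lowest terms) of x^3 - 558 would satisfy p^3 = 558 q^3, forcing q = 1 and p^3 = 558; but 558 is not a perfect cube, contradiction. A monic cubic over Q with no rational root is irreducible (any nontrivial factorization would include a linear factor). Hence x^3 - 558 is the minimal polynomial of α, and in particular [Q(α):Q] = 3.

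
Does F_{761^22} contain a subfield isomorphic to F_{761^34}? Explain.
No: F_{761^34} is not a subfield of F_{761^22}

F_{p^m} embeds in F_{p^n} iff m | n. Here 34 ∤ 22 (since 22 = 0·34 + 22 with remainder 22 ≠ 0), so F_{761^34} is not a subfield of F_{761^22}. Equivalently: if it were, the tower law would give 34 = [F_{761^34}:F_761] dividing [F_{761^22}:F_761] = 22, contradiction.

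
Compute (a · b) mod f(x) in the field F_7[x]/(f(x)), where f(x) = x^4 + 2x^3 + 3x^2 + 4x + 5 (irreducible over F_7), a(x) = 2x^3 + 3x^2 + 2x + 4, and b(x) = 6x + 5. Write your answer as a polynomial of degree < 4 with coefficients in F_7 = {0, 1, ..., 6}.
a · b ≡ 4x^3 + 5x^2 + 2 (mod f(x))

Multiply in F_7[x]: a(x)·b(x) = (2x^3 + 3x^2 + 2x + 4)·(6x + 5) = 5x^4 + 6x^2 + 6x + 6. This has degree ≥ 4, so divide by f(x) over F_7: 5x^4 + 6x^2 + 6x + 6 = (5)·(x^4 + 2x^3 + 3x^2 + 4x + 5) + (4x^3 + 5x^2 + 2). Hence a·b ≡ 4x^3 + 5x^2 + 2 (mod f). (F_7[x]/(f) is a field with 7^4 = 2401 elements since f is irreducible of degree 4.)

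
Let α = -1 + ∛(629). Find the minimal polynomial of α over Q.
m_α(x) = x^3 + 3x^2 + 3x - 628

Set β = α + 1 = ∛(629), so β^3 = 629. Then (α + 1)^3 - 629 = 0, i.e. α is a root of g(x) = (x + 1)^3 - 629 = x^3 + 3x^2 + 3x - 628. Since g(x) = h(x + 1) where h(x) = x^3 - 629, and h is irreducible over Q (because 629 is not a perfect cube, so h has no rational root, and a monic cubic with no rational root is irreducible), g is also irreducible (irreducibility is preserved under the substitution x → x + 1). Hence m_α(x) = x^3 + 3x^2 + 3x - 628.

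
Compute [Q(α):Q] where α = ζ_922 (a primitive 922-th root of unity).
[Q(α):Q] = 460

The minimal polynomial of ζ_922 over Q is the 922-th cyclotomic polynomial Φ_922(x), which is irreducible over Q and has degree φ(922) = 460. Hence [Q(α):Q] = φ(922) = 460.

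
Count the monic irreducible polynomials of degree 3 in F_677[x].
There are 103429352 monic irreducible polynomials of degree 3 over F_677

Each element of F_{677^3} that lies in no proper subfield is a root of exactly one monic irreducible of degree 3 over F_677, and each such polynomial has 3 distinct roots in F_{677^3}. By Möbius inversion the count is N_677(3) = (1/3) Σ_{d|3} μ(3/d) · 677^d = (1/3)(μ(3)·677^1 + μ(1)·677^3) = 310288056/3 = 103429352.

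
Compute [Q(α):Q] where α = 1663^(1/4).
[Q(α):Q] = 4

α is a root of x^4 - 1663. By Eisenstein's criterion at the prime p = 1663 (which divides the constant term 1663 but p^2 = 2765569 does not, since 1663 is squarefree), x^4 - 1663 is irreducible over Q. Hence [Q(α):Q] = 4.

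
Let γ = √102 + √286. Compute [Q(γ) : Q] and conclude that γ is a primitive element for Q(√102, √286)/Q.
[Q(γ) : Q] = 4 (equivalently, Q(γ) = Q(√102, √286))

Obviously Q(γ) ⊆ Q(√102, √286), and [Q(√102, √286):Q] = 4 (since 102, 286 are distinct squarefree integers > 1 with 29172 not a perfect square). To show equality we compute the minimal polynomial of γ. From γ = √102 + √286: γ^2 = 102 + 2√(29172) + 286 = 388 + 2√(29172), so γ^2 - 388 = 2√(29172); squaring, (γ^2 - 388)^2 = 4·29172, i.e. γ^4 - 776γ^2 + 150544 - 116688 = 0, i.e. γ^4 - 776γ^2 + 33856 = 0. So γ is a root of x^4 - 776x^2 + 33856. This polynomial is irreducible over Q: it has no rational root (each ±√102 ± √286 is irrational), and any factorization into two quadratics over Q would force √(29172) ∈ Q (pairing opposite roots) or √102, √286 ∈ Q (other pairings), all impossible. Hence [Q(γ):Q] = 4 = [Q(√102, √286):Q], so Q(γ) = Q(√102, √286).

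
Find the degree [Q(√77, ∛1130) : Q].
[Q(√77, ∛1130) : Q] = 6

Let L = Q(√77, ∛1130). Since Q(√77) ⊂ L and [Q(√77):Q] = 2, the tower law gives 2 | [L:Q]. Likewise Q(∛1130) ⊂ L with [Q(∛1130):Q] = 3 (because 1130 is not a perfect cube), so 3 | [L:Q]. As gcd(2,3) = 1, [L:Q] is divisible by 6. Conversely L is generated over Q by √77 and ∛1130, so [L:Q] ≤ 2·3 = 6. Therefore [Q(√77, ∛1130) : Q] = 6.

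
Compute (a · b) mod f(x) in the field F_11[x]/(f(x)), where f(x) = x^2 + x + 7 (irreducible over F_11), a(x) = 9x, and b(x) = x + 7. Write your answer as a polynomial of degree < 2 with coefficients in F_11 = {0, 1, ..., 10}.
a · b ≡ 10x + 3 (mod f(x))

Multiply in F_11[x]: a(x)·b(x) = (9x)·(x + 7) = 9x^2 + 8x. This has degree ≥ 2, so divide by f(x) over F_11: 9x^2 + 8x = (9)·(x^2 + x + 7) + (10x + 3). Hence a·b ≡ 10x + 3 (mod f). (F_11[x]/(f) is a field with 11^2 = 121 elements since f is irreducible of degree 2.)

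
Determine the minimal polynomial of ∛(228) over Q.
m_α(x) = x^3 - 228

α satisfies α^3 = 228, so x^3 - 228 annihilates α. By the rational root test, a rational root p/q (in lowest terms) of x^3 - 228 would satisfy p^3 = 228 q^3, forcing q = 1 and p^3 = 228; but 228 is not a perfect cube, contradiction. A monic cubic over Q with no rational root is irreducible (any nontrivial factorization would include a linear factor). Hence x^3 - 228 is the minimal polynomial of α, and in particular [Q(α):Q] = 3.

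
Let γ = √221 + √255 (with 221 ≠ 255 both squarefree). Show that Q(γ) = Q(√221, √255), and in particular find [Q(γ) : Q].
[Q(γ) : Q] = 4 (equivalently, Q(γ) = Q(√221, √255))

Obviously Q(γ) ⊆ Q(√221, √255), and [Q(√221, √255):Q] = 4 (since 221, 255 are distinct squarefree integers > 1 with 56355 not a perfect square). To show equality we compute the minimal polynomial of γ. From γ = √221 + √255: γ^2 = 221 + 2√(56355) + 255 = 476 + 2√(56355), so γ^2 - 476 = 2√(56355); squaring, (γ^2 - 476)^2 = 4·56355, i.e. γ^4 - 952γ^2 + 226576 - 225420 = 0, i.e. γ^4 - 952γ^2 + 1156 = 0. So γ is a root of x^4 - 952x^2 + 1156. This polynomial is irreducible over Q: it has no rational root (each ±√221 ± √255 is irrational), and any factorization into two quadratics over Q would force √(56355) ∈ Q (pairing opposite roots) or √221, √255 ∈ Q (other pairings), all impossible. Hence [Q(γ):Q] = 4 = [Q(√221, √255):Q], so Q(γ) = Q(√221, √255).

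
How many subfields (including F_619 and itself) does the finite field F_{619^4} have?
F_{619^4} has 3 subfields

The subfields of F_{p^n} are exactly the fields F_{p^d} for d | n (each is the fixed field of the unique index-d subgroup of Gal(F_{p^n}/F_p) ≅ Z/nZ). The divisors of n = 4 are {1, 2, 4}, giving 3 subfields: F_{619^1}, F_{619^2}, F_{619^4}.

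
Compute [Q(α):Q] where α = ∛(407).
[Q(α):Q] = 3

The minimal polynomial of α is x^3 - 407, irreducible over Q since 407 is not a perfect cube (so x^3 - 407 has no rational root). Hence [Q(α):Q] = deg(m_α) = 3.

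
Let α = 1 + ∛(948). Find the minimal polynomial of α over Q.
m_α(x) = x^3 - 3x^2 + 3x - 949

Set β = α - 1 = ∛(948), so β^3 = 948. Then (α - 1)^3 - 948 = 0, i.e. α is a root of g(x) = (x - 1)^3 - 948 = x^3 - 3x^2 + 3x - 949. Since g(x) = h(x - 1) where h(x) = x^3 - 948, and h is irreducible over Q (because 948 is not a perfect cube, so h has no rational root, and a monic cubic with no rational root is irreducible), g is also irreducible (irreducibility is preserved under the substitution x → x - 1). Hence m_α(x) = x^3 - 3x^2 + 3x - 949.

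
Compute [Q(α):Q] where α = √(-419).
[Q(α):Q] = 2

[Q(α):Q] equals the degree of the minimal polynomial of α. Here α^2 = -419 and x^2 + 419 is irreducible (d = -419 is squarefree, ≠ 1, hence not a square), so deg(m_α) = 2. Thus [Q(α):Q] = 2.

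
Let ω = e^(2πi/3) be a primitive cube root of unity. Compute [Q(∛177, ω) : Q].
[Q(∛177, ω) : Q] = 6

[Q(∛177):Q] = 3 (min poly x^3 - 177, irreducible since 177 is not a perfect cube). [Q(ω):Q] = 2 (min poly x^2 + x + 1). Since Q(∛177) ⊂ R and ω ∉ R, we have ω ∉ Q(∛177), so x^2 + x + 1 remains irreducible over Q(∛177) and [Q(∛177, ω) : Q(∛177)] = 2. By the tower law, [Q(∛177, ω) : Q] = 3 · 2 = 6. (In fact Q(∛177, ω) is the splitting field of x^3 - 177 over Q.)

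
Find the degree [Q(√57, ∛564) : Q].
[Q(√57, ∛564) : Q] = 6

Let L = Q(√57, ∛564). Since Q(√57) ⊂ L and [Q(√57):Q] = 2, the tower law gives 2 | [L:Q]. Likewise Q(∛564) ⊂ L with [Q(∛564):Q] = 3 (because 564 is not a perfect cube), so 3 | [L:Q]. As gcd(2,3) = 1, [L:Q] is divisible by 6. Conversely L is generated over Q by √57 and ∛564, so [L:Q] ≤ 2·3 = 6. Therefore [Q(√57, ∛564) : Q] = 6.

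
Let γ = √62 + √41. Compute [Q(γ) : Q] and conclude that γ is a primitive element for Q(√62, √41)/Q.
[Q(γ) : Q] = 4 (equivalently, Q(γ) = Q(√62, √41))

Obviously Q(γ) ⊆ Q(√62, √41), and [Q(√62, √41):Q] = 4 (since 62, 41 are distinct squarefree integers > 1 with 2542 not a perfect square). To show equality we compute the minimal polynomial of γ. From γ = √62 + √41: γ^2 = 62 + 2√(2542) + 41 = 103 + 2√(2542), so γ^2 - 103 = 2√(2542); squaring, (γ^2 - 103)^2 = 4·2542, i.e. γ^4 - 206γ^2 + 10609 - 10168 = 0, i.e. γ^4 - 206γ^2 + 441 = 0. So γ is a root of x^4 - 206x^2 + 441. This polynomial is irreducible over Q: it has no rational root (each ±√62 ± √41 is irrational), and any factorization into two quadratics over Q would force √(2542) ∈ Q (pairing opposite roots) or √62, √41 ∈ Q (other pairings), all impossible. Hence [Q(γ):Q] = 4 = [Q(√62, √41):Q], so Q(γ) = Q(√62, √41).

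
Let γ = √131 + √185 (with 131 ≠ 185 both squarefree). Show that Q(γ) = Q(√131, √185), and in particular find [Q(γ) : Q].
[Q(γ) : Q] = 4 (equivalently, Q(γ) = Q(√131, √185))

Obviously Q(γ) ⊆ Q(√131, √185), and [Q(√131, √185):Q] = 4 (since 131, 185 are distinct squarefree integers > 1 with 24235 not a perfect square). To show equality we compute the minimal polynomial of γ. From γ = √131 + √185: γ^2 = 131 + 2√(24235) + 185 = 316 + 2√(24235), so γ^2 - 316 = 2√(24235); squaring, (γ^2 - 316)^2 = 4·24235, i.e. γ^4 - 632γ^2 + 99856 - 96940 = 0, i.e. γ^4 - 632γ^2 + 2916 = 0. So γ is a root of x^4 - 632x^2 + 2916. This polynomial is irreducible over Q: it has no rational root (each ±√131 ± √185 is irrational), and any factorization into two quadratics over Q would force √(24235) ∈ Q (pairing opposite roots) or √131, √185 ∈ Q (other pairings), all impossible. Hence [Q(γ):Q] = 4 = [Q(√131, √185):Q], so Q(γ) = Q(√131, √185).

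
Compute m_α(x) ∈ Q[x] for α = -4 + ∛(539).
m_α(x) = x^3 + 12x^2 + 48x - 475

Set β = α + 4 = ∛(539), so β^3 = 539. Then (α + 4)^3 - 539 = 0, i.e. α is a root of g(x) = (x + 4)^3 - 539 = x^3 + 12x^2 + 48x - 475. Since g(x) = h(x + 4) where h(x) = x^3 - 539, and h is irreducible over Q (because 539 is not a perfect cube, so h has no rational root, and a monic cubic with no rational root is irreducible), g is also irreducible (irreducibility is preserved under the substitution x → x + 4). Hence m_α(x) = x^3 + 12x^2 + 48x - 475.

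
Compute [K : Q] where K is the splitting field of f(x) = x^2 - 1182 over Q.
[K : Q] = 2

f(x) = x^2 - 1182 factors as (x - √1182)(x + √1182). The splitting field is K = Q(√1182). Since 1182 is squarefree and > 1, it is not a perfect square, so x^2 - 1182 is irreducible over Q and [Q(√1182) : Q] = 2. Hence [K : Q] = 2.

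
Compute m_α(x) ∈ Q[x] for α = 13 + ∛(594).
m_α(x) = x^3 - 39x^2 + 507x - 2791

Set β = α - 13 = ∛(594), so β^3 = 594. Then (α - 13)^3 - 594 = 0, i.e. α is a root of g(x) = (x - 13)^3 - 594 = x^3 - 39x^2 + 507x - 2791. Since g(x) = h(x - 13) where h(x) = x^3 - 594, and h is irreducible over Q (because 594 is not a perfect cube, so h has no rational root, and a monic cubic with no rational root is irreducible), g is also irreducible (irreducibility is preserved under the substitution x → x - 13). Hence m_α(x) = x^3 - 39x^2 + 507x - 2791.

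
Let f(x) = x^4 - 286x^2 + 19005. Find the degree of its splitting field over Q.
[K : Q] = 4

Solving the quadratic in x^2: x^2 = (286 ± √(286^2 - 4·19005))/2 = (286 ± √5776)/2 = (286 ± 76)/2, giving x^2 = 181 or x^2 = 105. So f(x) = (x^2 - 181)(x^2 - 105) and the roots of f are ±√181, ±√105. Hence the splitting field is K = Q(√181, √105). Since 181 and 105 are distinct squarefree integers > 1, their product 19005 is not a perfect square, so √105 ∉ Q(√181). By the tower law [K:Q] = [Q(√181,√105):Q(√181)] · [Q(√181):Q] = 2 · 2 = 4.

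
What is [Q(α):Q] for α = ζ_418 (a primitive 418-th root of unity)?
[Q(α):Q] = 180

The minimal polynomial of ζ_418 over Q is the 418-th cyclotomic polynomial Φ_418(x), which is irreducible over Q and has degree φ(418) = 180. Hence [Q(α):Q] = φ(418) = 180.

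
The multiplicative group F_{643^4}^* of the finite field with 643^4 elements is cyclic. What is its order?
|F_{643^4}^*| = 170940075600

F_{643^4} has 643^4 = 170940075601 elements; its multiplicative group consists of all nonzero elements, so |F_{643^4}^*| = 170940075601 - 1 = 170940075600. (It is cyclic since any finite subgroup of the multiplicative group of a field is cyclic.)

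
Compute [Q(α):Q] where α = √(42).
[Q(α):Q] = 2

[Q(α):Q] equals the degree of the minimal polynomial of α. Here α^2 = 42 and x^2 - 42 is irreducible (d = 42 is squarefree, ≠ 1, hence not a square), so deg(m_α) = 2. Thus [Q(α):Q] = 2.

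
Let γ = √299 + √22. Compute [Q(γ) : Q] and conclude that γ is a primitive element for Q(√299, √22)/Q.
[Q(γ) : Q] = 4 (equivalently, Q(γ) = Q(√299, √22))

Obviously Q(γ) ⊆ Q(√299, √22), and [Q(√299, √22):Q] = 4 (since 299, 22 are distinct squarefree integers > 1 with 6578 not a perfect square). To show equality we compute the minimal polynomial of γ. From γ = √299 + √22: γ^2 = 299 + 2√(6578) + 22 = 321 + 2√(6578), so γ^2 - 321 = 2√(6578); squaring, (γ^2 - 321)^2 = 4·6578, i.e. γ^4 - 642γ^2 + 103041 - 26312 = 0, i.e. γ^4 - 642γ^2 + 76729 = 0. So γ is a root of x^4 - 642x^2 + 76729. This polynomial is irreducible over Q: it has no rational root (each ±√299 ± √22 is irrational), and any factorization into two quadratics over Q would force √(6578) ∈ Q (pairing opposite roots) or √299, √22 ∈ Q (other pairings), all impossible. Hence [Q(γ):Q] = 4 = [Q(√299, √22):Q], so Q(γ) = Q(√299, √22).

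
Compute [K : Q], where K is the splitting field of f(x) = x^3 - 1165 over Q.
[K : Q] = 6

The roots of x^3 - 1165 are ∛1165, ω∛1165, ω^2∛1165 where ω = e^(2πi/3) is a primitive cube root of unity, so K = Q(∛1165, ω). Now [Q(∛1165):Q] = 3 (since 1165 is not a perfect cube, x^3 - 1165 is irreducible) and [Q(ω):Q] = 2. Both 2 and 3 divide [K:Q], and [K:Q] ≤ 3·2 = 6, so [K:Q] = 6. (Equivalently: Q(∛1165) ⊂ R but ω ∉ R, so [K : Q(∛1165)] = 2.)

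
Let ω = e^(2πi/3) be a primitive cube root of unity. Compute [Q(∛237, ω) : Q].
[Q(∛237, ω) : Q] = 6

[Q(∛237):Q] = 3 (min poly x^3 - 237, irreducible since 237 is not a perfect cube). [Q(ω):Q] = 2 (min poly x^2 + x + 1). Since Q(∛237) ⊂ R and ω ∉ R, we have ω ∉ Q(∛237), so x^2 + x + 1 remains irreducible over Q(∛237) and [Q(∛237, ω) : Q(∛237)] = 2. By the tower law, [Q(∛237, ω) : Q] = 3 · 2 = 6. (In fact Q(∛237, ω) is the splitting field of x^3 - 237 over Q.)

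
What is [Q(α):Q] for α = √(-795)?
[Q(α):Q] = 2

[Q(α):Q] equals the degree of the minimal polynomial of α. Here α^2 = -795 and x^2 + 795 is irreducible (d = -795 is squarefree, ≠ 1, hence not a square), so deg(m_α) = 2. Thus [Q(α):Q] = 2.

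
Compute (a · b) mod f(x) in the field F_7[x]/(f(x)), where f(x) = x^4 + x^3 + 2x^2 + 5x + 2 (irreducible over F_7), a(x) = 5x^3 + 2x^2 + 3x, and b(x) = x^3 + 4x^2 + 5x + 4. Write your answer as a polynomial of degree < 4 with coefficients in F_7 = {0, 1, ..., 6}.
a · b ≡ 2x^3 + x^2 + 3x + 3 (mod f(x))

Multiply in F_7[x]: a(x)·b(x) = (5x^3 + 2x^2 + 3x)·(x^3 + 4x^2 + 5x + 4) = 5x^6 + x^5 + x^4 + 2x^2 + 5x. This has degree ≥ 4, so divide by f(x) over F_7: 5x^6 + x^5 + x^4 + 2x^2 + 5x = (5x^2 + 3x + 2)·(x^4 + x^3 + 2x^2 + 5x + 2) + (2x^3 + x^2 + 3x + 3). Hence a·b ≡ 2x^3 + x^2 + 3x + 3 (mod f). (F_7[x]/(f) is a field with 7^4 = 2401 elements since f is irreducible of degree 4.)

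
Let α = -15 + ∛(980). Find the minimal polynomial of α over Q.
m_α(x) = x^3 + 45x^2 + 675x + 2395

Set β = α + 15 = ∛(980), so β^3 = 980. Then (α + 15)^3 - 980 = 0, i.e. α is a root of g(x) = (x + 15)^3 - 980 = x^3 + 45x^2 + 675x + 2395. Since g(x) = h(x + 15) where h(x) = x^3 - 980, and h is irreducible over Q (because 980 is not a perfect cube, so h has no rational root, and a monic cubic with no rational root is irreducible), g is also irreducible (irreducibility is preserved under the substitution x → x + 15). Hence m_α(x) = x^3 + 45x^2 + 675x + 2395.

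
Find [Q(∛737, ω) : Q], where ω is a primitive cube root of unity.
[Q(∛737, ω) : Q] = 6

[Q(∛737):Q] = 3 (min poly x^3 - 737, irreducible since 737 is not a perfect cube). [Q(ω):Q] = 2 (min poly x^2 + x + 1). Since Q(∛737) ⊂ R and ω ∉ R, we have ω ∉ Q(∛737), so x^2 + x + 1 remains irreducible over Q(∛737) and [Q(∛737, ω) : Q(∛737)] = 2. By the tower law, [Q(∛737, ω) : Q] = 3 · 2 = 6. (In fact Q(∛737, ω) is the splitting field of x^3 - 737 over Q.)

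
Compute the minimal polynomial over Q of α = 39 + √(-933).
m_α(x) = x^2 - 78x + 2454

From α - 39 = √(-933), squaring gives (α - 39)^2 = -933, i.e. α^2 - 78α + 1521 = -933, so α^2 - 78α + 2454 = 0. The discriminant of x^2 - 78x + 2454 is (-78)^2 - 4·(2454) = 6084 - 9816 = -3732, and 4·(-933) is not a perfect square in Q since -933 is squarefree and ≠ 1. Hence x^2 - 78x + 2454 is irreducible over Q and is the minimal polynomial of α.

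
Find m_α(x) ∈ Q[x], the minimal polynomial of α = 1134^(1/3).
m_α(x) = x^3 - 1134

α satisfies α^3 = 1134, so x^3 - 1134 annihilates α. By the rational root test, a rational root p/q (in lowest terms) of x^3 - 1134 would satisfy p^3 = 1134 q^3, forcing q = 1 and p^3 = 1134; but 1134 is not a perfect cube, contradiction. A monic cubic over Q with no rational root is irreducible (any nontrivial factorization would include a linear factor). Hence x^3 - 1134 is the minimal polynomial of α, and in particular [Q(α):Q] = 3.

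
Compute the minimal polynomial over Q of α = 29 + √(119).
m_α(x) = x^2 - 58x + 722

From α - 29 = √(119), squaring gives (α - 29)^2 = 119, i.e. α^2 - 58α + 841 = 119, so α^2 - 58α + 722 = 0. The discriminant of x^2 - 58x + 722 is (-58)^2 - 4·(722) = 3364 - 2888 = 476, and 4·(119) is not a perfect square in Q since 119 is squarefree and ≠ 1. Hence x^2 - 58x + 722 is irreducible over Q and is the minimal polynomial of α.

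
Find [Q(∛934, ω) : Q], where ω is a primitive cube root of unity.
[Q(∛934, ω) : Q] = 6

[Q(∛934):Q] = 3 (min poly x^3 - 934, irreducible since 934 is not a perfect cube). [Q(ω):Q] = 2 (min poly x^2 + x + 1). Since Q(∛934) ⊂ R and ω ∉ R, we have ω ∉ Q(∛934), so x^2 + x + 1 remains irreducible over Q(∛934) and [Q(∛934, ω) : Q(∛934)] = 2. By the tower law, [Q(∛934, ω) : Q] = 3 · 2 = 6. (In fact Q(∛934, ω) is the splitting field of x^3 - 934 over Q.)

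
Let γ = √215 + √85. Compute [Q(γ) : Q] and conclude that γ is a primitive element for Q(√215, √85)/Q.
[Q(γ) : Q] = 4 (equivalently, Q(γ) = Q(√215, √85))

Obviously Q(γ) ⊆ Q(√215, √85), and [Q(√215, √85):Q] = 4 (since 215, 85 are distinct squarefree integers > 1 with 18275 not a perfect square). To show equality we compute the minimal polynomial of γ. From γ = √215 + √85: γ^2 = 215 + 2√(18275) + 85 = 300 + 2√(18275), so γ^2 - 300 = 2√(18275); squaring, (γ^2 - 300)^2 = 4·18275, i.e. γ^4 - 600γ^2 + 90000 - 73100 = 0, i.e. γ^4 - 600γ^2 + 16900 = 0. So γ is a root of x^4 - 600x^2 + 16900. This polynomial is irreducible over Q: it has no rational root (each ±√215 ± √85 is irrational), and any factorization into two quadratics over Q would force √(18275) ∈ Q (pairing opposite roots) or √215, √85 ∈ Q (other pairings), all impossible. Hence [Q(γ):Q] = 4 = [Q(√215, √85):Q], so Q(γ) = Q(√215, √85).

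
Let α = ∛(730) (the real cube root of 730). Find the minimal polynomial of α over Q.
m_α(x) = x^3 - 730

α satisfies α^3 = 730, so x^3 - 730 annihilates α. By the rational root test, a rational root p/q (in lowest terms) of x^3 - 730 would satisfy p^3 = 730 q^3, forcing q = 1 and p^3 = 730; but 730 is not a perfect cube, contradiction. A monic cubic over Q with no rational root is irreducible (any nontrivial factorization would include a linear factor). Hence x^3 - 730 is the minimal polynomial of α, and in particular [Q(α):Q] = 3.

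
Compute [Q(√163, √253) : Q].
[Q(√163, √253) : Q] = 4

[Q(√163):Q] = 2 (min poly x^2 - 163, irreducible since 163 is squarefree > 1). For the top step, suppose √253 ∈ Q(√163), say √253 = c + d√163 with c, d ∈ Q. Squaring: 253 = c^2 + 163d^2 + 2cd√163. Since √163 ∉ Q this forces 2cd = 0. If d = 0 then √253 = c ∈ Q, contradicting 253 squarefree > 1. If c = 0 then 253 = 163d^2, so 163·253 = (163d)^2 is a perfect square in Q — but 163·253 = 41239 is not a perfect square (since 163 and 253 are distinct squarefree integers). Contradiction. Hence √253 ∉ Q(√163), so x^2 - 253 stays irreducible over Q(√163) and [Q(√163, √253) : Q(√163)] = 2. By the tower law, [Q(√163, √253) : Q] = 2 · 2 = 4.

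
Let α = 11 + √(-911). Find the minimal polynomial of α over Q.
m_α(x) = x^2 - 22x + 1032

From α - 11 = √(-911), squaring gives (α - 11)^2 = -911, i.e. α^2 - 22α + 121 = -911, so α^2 - 22α + 1032 = 0. The discriminant of x^2 - 22x + 1032 is (-22)^2 - 4·(1032) = 484 - 4128 = -3644, and 4·(-911) is not a perfect square in Q since -911 is squarefree and ≠ 1. Hence x^2 - 22x + 1032 is irreducible over Q and is the minimal polynomial of α.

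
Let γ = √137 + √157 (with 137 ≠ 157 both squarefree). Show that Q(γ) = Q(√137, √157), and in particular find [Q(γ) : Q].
[Q(γ) : Q] = 4 (equivalently, Q(γ) = Q(√137, √157))

Obviously Q(γ) ⊆ Q(√137, √157), and [Q(√137, √157):Q] = 4 (since 137, 157 are distinct squarefree integers > 1 with 21509 not a perfect square). To show equality we compute the minimal polynomial of γ. From γ = √137 + √157: γ^2 = 137 + 2√(21509) + 157 = 294 + 2√(21509), so γ^2 - 294 = 2√(21509); squaring, (γ^2 - 294)^2 = 4·21509, i.e. γ^4 - 588γ^2 + 86436 - 86036 = 0, i.e. γ^4 - 588γ^2 + 400 = 0. So γ is a root of x^4 - 588x^2 + 400. This polynomial is irreducible over Q: it has no rational root (each ±√137 ± √157 is irrational), and any factorization into two quadratics over Q would force √(21509) ∈ Q (pairing opposite roots) or √137, √157 ∈ Q (other pairings), all impossible. Hence [Q(γ):Q] = 4 = [Q(√137, √157):Q], so Q(γ) = Q(√137, √157).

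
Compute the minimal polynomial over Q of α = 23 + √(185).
m_α(x) = x^2 - 46x + 344

From α - 23 = √(185), squaring gives (α - 23)^2 = 185, i.e. α^2 - 46α + 529 = 185, so α^2 - 46α + 344 = 0. The discriminant of x^2 - 46x + 344 is (-46)^2 - 4·(344) = 2116 - 1376 = 740, and 4·(185) is not a perfect square in Q since 185 is squarefree and ≠ 1. Hence x^2 - 46x + 344 is irreducible over Q and is the minimal polynomial of α.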